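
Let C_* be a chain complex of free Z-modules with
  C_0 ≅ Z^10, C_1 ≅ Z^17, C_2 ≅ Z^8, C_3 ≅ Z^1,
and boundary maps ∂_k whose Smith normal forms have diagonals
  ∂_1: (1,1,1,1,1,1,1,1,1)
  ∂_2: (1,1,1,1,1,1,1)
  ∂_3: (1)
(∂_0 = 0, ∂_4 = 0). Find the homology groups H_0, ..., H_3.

H_0: b_0 = 10 − 0 − 9 = 1; torsion from ∂_1 factors > 1: none. So H_0 = Z.
H_1: b_1 = 17 − 9 − 7 = 1; torsion from ∂_2 factors > 1: none. So H_1 = Z.
H_2: b_2 = 8 − 7 − 1 = 0; torsion from ∂_3 factors > 1: none. So H_2 = 0.
H_3: b_3 = 1 − 1 − 0 = 0; torsion from ∂_4 factors > 1: none. So H_3 = 0.

H_0 = Z,  H_1 = Z,  H_2 = 0,  H_3 = 0.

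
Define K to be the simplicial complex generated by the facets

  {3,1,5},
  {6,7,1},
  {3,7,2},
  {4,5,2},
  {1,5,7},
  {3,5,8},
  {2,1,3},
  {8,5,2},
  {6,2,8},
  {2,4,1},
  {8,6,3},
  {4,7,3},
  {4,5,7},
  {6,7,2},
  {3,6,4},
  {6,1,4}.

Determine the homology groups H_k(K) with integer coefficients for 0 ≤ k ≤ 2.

We work with the vertex ordering 1 < 2 < 3 < 4 < 5 < 6 < 7 < 8. The simplices of K, each written with vertices in increasing order, are:

  0-simplices (8): [1], [2], [3], [4], [5], [6], [7], [8]
  1-simplices (24): (24 of them)
  2-simplices (16): [1,2,3], [1,2,4], [1,3,5], [1,4,6], [1,5,7], [1,6,7], [2,3,7], [2,4,5], [2,5,8], [2,6,7], [2,6,8], [3,4,6], [3,4,7], [3,5,8], [3,6,8], [4,5,7]

Hence C_0 ≅ Z^8, C_1 ≅ Z^24, C_2 ≅ Z^16.

Boundary ∂_1: C_1 → C_0 is given by ∂[p,q] = [q] − [p]. For instance
  ∂[2,6] = [6] − [2].
The resulting 8×24 matrix has rank 7, and its Smith normal form has invariant factors (1,1,1,1,1,1,1).

The boundary map ∂_2: C_2 → C_1 sends each 2-simplex [p,q,r] to [q,r] − [p,r] + [p,q]. For instance
  ∂[1,3,5] = [3,5] − [1,5] + [1,3],
  ∂[2,6,8] = [6,8] − [2,8] + [2,6].
The resulting 24×16 matrix has rank 15, and its Smith normal form has invariant factors (1,1,1,1,1,1,1,1,1,1,1,1,1,1,1).

Reading off H_k = ker ∂_k / im ∂_{k+1}:

  H_0: rank C_0 − rank ∂_1 = 8 − 7 = 1, and the invariant factors of ∂_1 are all 1, so H_0 = Z.
  H_1: rank ker ∂_1 − rank ∂_2 = (24 − 7) − 15 = 2, and the invariant factors of ∂_2 are all 1, so H_1 = Z^2.
  H_2: rank ker ∂_2 − rank ∂_3 = (16 − 15) − 0 = 1, and there is no ∂_3, so H_2 = Z.

H_0 ≅ Z,  H_1 ≅ Z^2,  H_2 ≅ Z.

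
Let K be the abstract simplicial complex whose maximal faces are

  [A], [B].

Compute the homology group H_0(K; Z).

K has 2 vertices.
rank ∂_0 = 0, rank ∂_1 = 0 ⇒ b_0 = 2 − 0 − 0 = 2. So H_0 = Z^2.

H_0 = Z^2.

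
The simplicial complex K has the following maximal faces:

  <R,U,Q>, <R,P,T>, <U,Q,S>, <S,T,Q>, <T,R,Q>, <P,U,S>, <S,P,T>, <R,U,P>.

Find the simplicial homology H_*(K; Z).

H_0 ≅ Z,  H_1 = 0,  H_2 ≅ Z.

K has 6 vertices, 12 edges, 8 triangles.
rank ∂_0 = 0, rank ∂_1 = 5 ⇒ b_0 = 6 − 0 − 5 = 1; all invariant factors of ∂_1 are 1 so no torsion. So H_0 ≅ Z.
rank ∂_1 = 5, rank ∂_2 = 7 ⇒ b_1 = 12 − 5 − 7 = 0; all invariant factors of ∂_2 are 1 so no torsion. So H_1 ≅ 0.
rank ∂_2 = 7, rank ∂_3 = 0 ⇒ b_2 = 8 − 7 − 0 = 1. So H_2 ≅ Z.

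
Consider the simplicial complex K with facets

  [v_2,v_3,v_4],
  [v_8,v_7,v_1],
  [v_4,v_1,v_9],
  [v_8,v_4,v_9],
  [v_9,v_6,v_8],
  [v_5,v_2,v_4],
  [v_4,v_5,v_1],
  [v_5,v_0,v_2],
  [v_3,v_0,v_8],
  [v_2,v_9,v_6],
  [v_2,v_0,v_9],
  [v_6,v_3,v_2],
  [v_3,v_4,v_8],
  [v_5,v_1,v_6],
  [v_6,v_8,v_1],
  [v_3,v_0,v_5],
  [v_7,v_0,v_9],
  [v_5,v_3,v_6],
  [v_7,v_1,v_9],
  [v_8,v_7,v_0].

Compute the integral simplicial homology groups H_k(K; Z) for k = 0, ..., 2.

H_0 ≅ Z,  H_1 ≅ Z ⊕ Z/2,  H_2 = 0.

We work with the vertex ordering v_0 < v_1 < v_2 < v_3 < v_4 < v_5 < v_6 < v_7 < v_8 < v_9. The simplices of K, each written with vertices in increasing order, are:

  0-simplices (10): [v_0], [v_1], [v_2], [v_3], [v_4], [v_5], [v_6], [v_7], [v_8], [v_9]
  1-simplices (30): (30 of them)
  2-simplices (20): (20 of them)

giving chain groups C_0 ≅ Z^10, C_1 ≅ Z^30, C_2 ≅ Z^20.

Boundary ∂_1: C_1 → C_0 is given by ∂[p,q] = [q] − [p].
As a 10×30 matrix over Z this has rank 9, with invariant factors (1,1,1,1,1,1,1,1,1).

∂_2: C_2 → C_1 acts by ∂[p,q,r] = [q,r] − [p,r] + [p,q]. For instance
  ∂[v_2,v_6,v_9] = [v_6,v_9] − [v_2,v_9] + [v_2,v_6],
  ∂[v_3,v_5,v_6] = [v_5,v_6] − [v_3,v_6] + [v_3,v_5].
This gives a 30×20 integer matrix of rank 20; reducing to Smith normal form yields diagonal entries (1,1,1,1,1,1,1,1,1,1,1,1,1,1,1,1,1,1,1,2).

From H_k ≅ ker(∂_k) / im(∂_{k+1}) we obtain:

  H_0: rank C_0 − rank ∂_1 = 10 − 9 = 1, and the invariant factors of ∂_1 are all 1, so H_0 = Z.
  H_1: rank ker ∂_1 − rank ∂_2 = (30 − 9) − 20 = 1, and ∂_2 has invariant factor 2 > 1, so H_1 = Z ⊕ Z/2.
  H_2: rank ker ∂_2 − rank ∂_3 = (20 − 20) − 0 = 0, and there is no ∂_3, so H_2 = 0.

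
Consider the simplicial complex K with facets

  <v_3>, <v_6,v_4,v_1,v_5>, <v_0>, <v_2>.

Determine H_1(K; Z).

K has 7 vertices, 6 edges, 4 triangles, 1 3-simplex.
rank ∂_1 = 3, rank ∂_2 = 3 ⇒ b_1 = 6 − 3 − 3 = 0; all invariant factors of ∂_2 are 1 so no torsion. So H_1 ≅ 0.

H_1 = 0.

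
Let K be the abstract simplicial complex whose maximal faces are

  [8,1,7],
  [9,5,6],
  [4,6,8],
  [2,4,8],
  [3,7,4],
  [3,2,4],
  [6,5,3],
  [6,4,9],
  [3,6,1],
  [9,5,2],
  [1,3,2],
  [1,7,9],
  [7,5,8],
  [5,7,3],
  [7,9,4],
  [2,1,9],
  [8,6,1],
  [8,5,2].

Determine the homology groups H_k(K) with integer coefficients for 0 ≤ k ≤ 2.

Fix the vertex order 1 < 2 < 3 < 4 < 5 < 6 < 7 < 8 < 9 and write every simplex with vertices in increasing order. Then dim K = 2 and the simplices of K are:

  0-simplices (9): [1], [2], [3], [4], [5], [6], [7], [8], [9]
  1-simplices (27): (27 of them)
  2-simplices (18): [1,2,3], [1,2,9], [1,3,6], [1,6,8], [1,7,8], [1,7,9], [2,3,4], [2,4,8], [2,5,8], [2,5,9], [3,4,7], [3,5,6], [3,5,7], [4,6,8], [4,6,9], [4,7,9], [5,6,9], [5,7,8]

so the chain groups are C_0 ≅ Z^9, C_1 ≅ Z^27, C_2 ≅ Z^18.

∂_1: C_1 → C_0 is given by ∂[p,q] = [q] − [p]. For instance
  ∂[1,7] = [7] − [1].
The 9×27 boundary matrix has rank 8 and Smith normal form diag(1,1,1,1,1,1,1,1).

The boundary map ∂_2: C_2 → C_1 acts by ∂[p,q,r] = [q,r] − [p,r] + [p,q]. For instance
  ∂[2,5,9] = [5,9] − [2,9] + [2,5],
  ∂[1,6,8] = [6,8] − [1,8] + [1,6].
The resulting 27×18 matrix has rank 17, and its Smith normal form has invariant factors (1,1,1,1,1,1,1,1,1,1,1,1,1,1,1,1,1).

Reading off H_k = ker ∂_k / im ∂_{k+1}:

  H_0: rank C_0 − rank ∂_1 = 9 − 8 = 1, and the invariant factors of ∂_1 are all 1, so H_0 ≅ Z.
  H_1: rank ker ∂_1 − rank ∂_2 = (27 − 8) − 17 = 2, and the invariant factors of ∂_2 are all 1, so H_1 ≅ Z^2.
  H_2: rank ker ∂_2 − rank ∂_3 = (18 − 17) − 0 = 1, and there is no ∂_3, so H_2 ≅ Z.

(K is a triangulation of the torus T^2.)

H_0 ≅ Z,  H_1 ≅ Z^2,  H_2 ≅ Z.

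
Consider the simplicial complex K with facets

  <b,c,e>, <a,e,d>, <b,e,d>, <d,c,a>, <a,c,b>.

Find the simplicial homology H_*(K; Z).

We work with the vertex ordering a < b < c < d < e. The simplices of K, each written with vertices in increasing order, are:

  0-simplices (5): a, b, c, d, e
  1-simplices (10): ab, ac, ad, ae, bc, bd, be, cd, ce, de
  2-simplices (5): abc, acd, ade, bce, bde

giving chain groups C_0 ≅ Z^5, C_1 ≅ Z^10, C_2 ≅ Z^5.

The boundary map ∂_1: C_1 → C_0 maps an edge to its endpoints' difference, ∂[p,q] = q − p. For instance
  ∂ad = d − a.
As a 5×10 matrix over Z this has rank 4, with invariant factors (1,1,1,1).

∂_2: C_2 → C_1 sends each 2-simplex [p,q,r] to [q,r] − [p,r] + [p,q]. For instance
  ∂bde = de − be + bd,
  ∂acd = cd − ad + ac.
The resulting 10×5 matrix has rank 5, and its Smith normal form has invariant factors (1,1,1,1,1).

Computing H_k = (kernel of ∂_k) / (image of ∂_{k+1}):

  H_0: rank C_0 − rank ∂_1 = 5 − 4 = 1, and the invariant factors of ∂_1 are all 1, so H_0 ≅ Z.
  H_1: rank ker ∂_1 − rank ∂_2 = (10 − 4) − 5 = 1, and the invariant factors of ∂_2 are all 1, so H_1 ≅ Z.
  H_2: rank ker ∂_2 − rank ∂_3 = (5 − 5) − 0 = 0, and there is no ∂_3, so H_2 ≅ 0.

As a check, the Euler characteristic is 5 − 10 + 5 = 0, which agrees with 1 − 1 + 0 = 0.
(K is a triangulation of the Möbius band.)

H_0 = Z,  H_1 = Z,  H_2 = 0.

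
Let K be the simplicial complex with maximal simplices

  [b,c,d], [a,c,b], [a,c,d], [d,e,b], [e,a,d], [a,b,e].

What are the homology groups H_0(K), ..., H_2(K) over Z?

H_0 ≅ Z,  H_1 = 0,  H_2 ≅ Z.

We work with the vertex ordering a < b < c < d < e. The simplices of K, each written with vertices in increasing order, are:

  0-simplices (5): a, b, c, d, e
  1-simplices (9): ab, ac, ad, ae, bc, bd, be, cd, de
  2-simplices (6): abc, abe, acd, ade, bcd, bde

Hence C_0 ≅ Z^5, C_1 ≅ Z^9, C_2 ≅ Z^6.

The boundary map ∂_1: C_1 → C_0 is given by ∂[p,q] = [q] − [p]. For instance
  ∂be = e − b.
The resulting 5×9 matrix has rank 4, and its Smith normal form has invariant factors (1,1,1,1).

Boundary ∂_2: C_2 → C_1 maps a triangle to the signed sum of its edges. For instance
  ∂abe = be − ae + ab,
  ∂bcd = cd − bd + bc.
The resulting 9×6 matrix has rank 5, and its Smith normal form has invariant factors (1,1,1,1,1).

Reading off H_k = ker ∂_k / im ∂_{k+1}:

  H_0: rank C_0 − rank ∂_1 = 5 − 4 = 1, and the invariant factors of ∂_1 are all 1, so H_0 = Z.
  H_1: rank ker ∂_1 − rank ∂_2 = (9 − 4) − 5 = 0, and the invariant factors of ∂_2 are all 1, so H_1 = 0.
  H_2: rank ker ∂_2 − rank ∂_3 = (6 − 5) − 0 = 1, and there is no ∂_3, so H_2 = Z.

(K is a triangulation of the 2-sphere S^2.)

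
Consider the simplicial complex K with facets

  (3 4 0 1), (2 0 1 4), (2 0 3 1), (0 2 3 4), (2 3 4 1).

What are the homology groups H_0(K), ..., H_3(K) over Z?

Fix the vertex order 0 < 1 < 2 < 3 < 4 and write every simplex with vertices in increasing order. Then dim K = 3 and the simplices of K are:

  0-simplices (5): [0], [1], [2], [3], [4]
  1-simplices (10): [0,1], [0,2], [0,3], [0,4], [1,2], [1,3], [1,4], [2,3], [2,4], [3,4]
  2-simplices (10): [0,1,2], [0,1,3], [0,1,4], [0,2,3], [0,2,4], [0,3,4], [1,2,3], [1,2,4], [1,3,4], [2,3,4]
  3-simplices (5): [0,1,2,3], [0,1,2,4], [0,1,3,4], [0,2,3,4], [1,2,3,4]

Hence C_0 ≅ Z^5, C_1 ≅ Z^10, C_2 ≅ Z^10, C_3 ≅ Z^5.

Boundary ∂_1: C_1 → C_0 is given by ∂[p,q] = [q] − [p].
As a 5×10 matrix over Z this has rank 4, with invariant factors (1,1,1,1).

∂_2: C_2 → C_1 sends each 2-simplex [p,q,r] to [q,r] − [p,r] + [p,q]. For instance
  ∂[0,2,3] = [2,3] − [0,3] + [0,2],
  ∂[0,3,4] = [3,4] − [0,4] + [0,3].
As a 10×10 matrix over Z this has rank 6, with invariant factors (1,1,1,1,1,1).

∂_3: C_3 → C_2 sends each 3-simplex σ to the alternating sum Σ_i (−1)^i (σ with its i-th vertex removed). For instance
  ∂[0,1,2,4] = [1,2,4] − [0,2,4] + [0,1,4] − [0,1,2],
  ∂[0,1,3,4] = [1,3,4] − [0,3,4] + [0,1,4] − [0,1,3].
The resulting 10×5 matrix has rank 4, and its Smith normal form has invariant factors (1,1,1,1).

Now H_k = ker ∂_k / im ∂_{k+1}, so:

  H_0: rank C_0 − rank ∂_1 = 5 − 4 = 1, and the invariant factors of ∂_1 are all 1, so H_0 ≅ Z.
  H_1: rank ker ∂_1 − rank ∂_2 = (10 − 4) − 6 = 0, and the invariant factors of ∂_2 are all 1, so H_1 ≅ 0.
  H_2: rank ker ∂_2 − rank ∂_3 = (10 − 6) − 4 = 0, and the invariant factors of ∂_3 are all 1, so H_2 ≅ 0.
  H_3: rank ker ∂_3 − rank ∂_4 = (5 − 4) − 0 = 1, and there is no ∂_4, so H_3 ≅ Z.

H_0 = Z,  H_1 = 0,  H_2 = 0,  H_3 = Z.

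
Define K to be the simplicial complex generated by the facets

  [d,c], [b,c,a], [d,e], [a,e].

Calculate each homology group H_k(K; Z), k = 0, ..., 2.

H_0 ≅ Z,  H_1 ≅ Z,  H_2 = 0.

Fix the vertex order a < b < c < d < e and write every simplex with vertices in increasing order. Then dim K = 2 and the simplices of K are:

  0-simplices (5): a, b, c, d, e
  1-simplices (6): ab, ac, ae, bc, cd, de
  2-simplices (1): abc

giving chain groups C_0 ≅ Z^5, C_1 ≅ Z^6, C_2 ≅ Z^1.

Boundary ∂_1: C_1 → C_0 is given by ∂[p,q] = [q] − [p]. For instance
  ∂cd = d − c.
This gives a 5×6 integer matrix of rank 4; reducing to Smith normal form yields diagonal entries (1,1,1,1).

Boundary ∂_2: C_2 → C_1 sends each 2-simplex [p,q,r] to [q,r] − [p,r] + [p,q]. For instance
  ∂abc = bc − ac + ab.
This gives a 6×1 integer matrix of rank 1; reducing to Smith normal form yields diagonal entries (1).

Reading off H_k = ker ∂_k / im ∂_{k+1}:

  H_0: rank C_0 − rank ∂_1 = 5 − 4 = 1, and the invariant factors of ∂_1 are all 1, so H_0 = Z.
  H_1: rank ker ∂_1 − rank ∂_2 = (6 − 4) − 1 = 1, and the invariant factors of ∂_2 are all 1, so H_1 = Z.
  H_2: rank ker ∂_2 − rank ∂_3 = (1 − 1) − 0 = 0, and there is no ∂_3, so H_2 = 0.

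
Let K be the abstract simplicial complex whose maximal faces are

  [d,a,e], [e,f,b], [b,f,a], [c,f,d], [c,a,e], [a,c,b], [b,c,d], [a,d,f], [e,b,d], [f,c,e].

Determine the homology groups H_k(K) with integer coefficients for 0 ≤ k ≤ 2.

H_0 ≅ Z,  H_1 ≅ Z/2,  H_2 = 0.

We work with the vertex ordering a < b < c < d < e < f. The simplices of K, each written with vertices in increasing order, are:

  0-simplices (6): a, b, c, d, e, f
  1-simplices (15): ab, ac, ad, ae, af, bc, bd, be, bf, cd, ce, cf, de, df, ef
  2-simplices (10): abc, abf, ace, ade, adf, bcd, bde, bef, cdf, cef

so the chain groups are C_0 ≅ Z^6, C_1 ≅ Z^15, C_2 ≅ Z^10.

∂_1: C_1 → C_0 is given by ∂[p,q] = [q] − [p].
The resulting 6×15 matrix has rank 5, and its Smith normal form has invariant factors (1,1,1,1,1).

Boundary ∂_2: C_2 → C_1 acts by ∂[p,q,r] = [q,r] − [p,r] + [p,q]. For instance
  ∂adf = df − af + ad,
  ∂bde = de − be + bd.
This gives a 15×10 integer matrix of rank 10; reducing to Smith normal form yields diagonal entries (1,1,1,1,1,1,1,1,1,2).

Now H_k = ker ∂_k / im ∂_{k+1}, so:

  H_0: rank C_0 − rank ∂_1 = 6 − 5 = 1, and the invariant factors of ∂_1 are all 1, so H_0 ≅ Z.
  H_1: rank ker ∂_1 − rank ∂_2 = (15 − 5) − 10 = 0, and ∂_2 has invariant factor 2 > 1, so H_1 ≅ Z/2.
  H_2: rank ker ∂_2 − rank ∂_3 = (10 − 10) − 0 = 0, and there is no ∂_3, so H_2 ≅ 0.

As a check, the Euler characteristic is 6 − 15 + 10 = 1, which agrees with 1 − 0 + 0 = 1.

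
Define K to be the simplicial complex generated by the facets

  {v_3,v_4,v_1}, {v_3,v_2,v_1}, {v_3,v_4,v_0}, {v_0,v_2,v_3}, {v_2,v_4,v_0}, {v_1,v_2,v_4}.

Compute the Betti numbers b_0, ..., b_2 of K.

b_0 = 1, b_1 = 0, b_2 = 1.

We work with the vertex ordering v_0 < v_1 < v_2 < v_3 < v_4. The simplices of K, each written with vertices in increasing order, are:

  0-simplices (5): [v_0], [v_1], [v_2], [v_3], [v_4]
  1-simplices (9): [v_0,v_2], [v_0,v_3], [v_0,v_4], [v_1,v_2], [v_1,v_3], [v_1,v_4], [v_2,v_3], [v_2,v_4], [v_3,v_4]
  2-simplices (6): [v_0,v_2,v_3], [v_0,v_2,v_4], [v_0,v_3,v_4], [v_1,v_2,v_3], [v_1,v_2,v_4], [v_1,v_3,v_4]

Hence C_0 ≅ Z^5, C_1 ≅ Z^9, C_2 ≅ Z^6.

The boundary map ∂_1: C_1 → C_0 sends each edge [p,q] (with p < q) to q − p.
This gives a 5×9 integer matrix of rank 4; reducing to Smith normal form yields diagonal entries (1,1,1,1).

∂_2: C_2 → C_1 acts by ∂[p,q,r] = [q,r] − [p,r] + [p,q]. For instance
  ∂[v_1,v_2,v_3] = [v_2,v_3] − [v_1,v_3] + [v_1,v_2],
  ∂[v_0,v_3,v_4] = [v_3,v_4] − [v_0,v_4] + [v_0,v_3].
The resulting 9×6 matrix has rank 5, and its Smith normal form has invariant factors (1,1,1,1,1).

From H_k ≅ ker(∂_k) / im(∂_{k+1}) we obtain:

  H_0: rank C_0 − rank ∂_1 = 5 − 4 = 1, and the invariant factors of ∂_1 are all 1, so H_0 ≅ Z.
  H_1: rank ker ∂_1 − rank ∂_2 = (9 − 4) − 5 = 0, and the invariant factors of ∂_2 are all 1, so H_1 ≅ 0.
  H_2: rank ker ∂_2 − rank ∂_3 = (6 − 5) − 0 = 1, and there is no ∂_3, so H_2 ≅ Z.

Hence the Betti numbers are b_0 = 1, b_1 = 0, b_2 = 1.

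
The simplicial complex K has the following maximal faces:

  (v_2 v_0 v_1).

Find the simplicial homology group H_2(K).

H_2 ≅ 0.

Order the vertices as v_0 < v_1 < v_2. Listing each simplex with vertices in this order, K has dimension 2 with simplices:

  0-simplices (3): [v_0], [v_1], [v_2]
  1-simplices (3): [v_0,v_1], [v_0,v_2], [v_1,v_2]
  2-simplices (1): [v_0,v_1,v_2]

giving chain groups C_0 ≅ Z^3, C_1 ≅ Z^3, C_2 ≅ Z^1.

The boundary map ∂_1: C_1 → C_0 maps an edge to its endpoints' difference, ∂[p,q] = q − p. For instance
  ∂[v_0,v_2] = [v_2] − [v_0].
The 3×3 boundary matrix has rank 2 and Smith normal form diag(1,1).

The boundary map ∂_2: C_2 → C_1 maps a triangle to the signed sum of its edges. For instance
  ∂[v_0,v_1,v_2] = [v_1,v_2] − [v_0,v_2] + [v_0,v_1].
The 3×1 boundary matrix has rank 1 and Smith normal form diag(1).

From H_k ≅ ker(∂_k) / im(∂_{k+1}) we obtain:

  H_2: rank ker ∂_2 − rank ∂_3 = (1 − 1) − 0 = 0, and there is no ∂_3, so H_2 ≅ 0.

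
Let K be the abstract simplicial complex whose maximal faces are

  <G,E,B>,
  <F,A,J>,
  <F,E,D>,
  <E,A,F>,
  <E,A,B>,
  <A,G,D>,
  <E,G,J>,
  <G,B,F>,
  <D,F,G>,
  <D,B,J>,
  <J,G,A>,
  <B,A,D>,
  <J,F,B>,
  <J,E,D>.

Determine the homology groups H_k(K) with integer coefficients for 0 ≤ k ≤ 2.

Order the vertices as A < B < D < E < F < G < J. Listing each simplex with vertices in this order, K has dimension 2 with simplices:

  0-simplices (7): A, B, D, E, F, G, J
  1-simplices (21): AB, AD, AE, AF, AG, AJ, BD, BE, BF, BG, BJ, DE, DF, DG, DJ, EF, EG, EJ, FG, FJ, GJ
  2-simplices (14): ABD, ABE, ADG, AEF, AFJ, AGJ, BDJ, BEG, BFG, BFJ, DEF, DEJ, DFG, EGJ

so the chain groups are C_0 ≅ Z^7, C_1 ≅ Z^21, C_2 ≅ Z^14.

∂_1: C_1 → C_0 is given by ∂[p,q] = [q] − [p].
This gives a 7×21 integer matrix of rank 6; reducing to Smith normal form yields diagonal entries (1,1,1,1,1,1).

The boundary map ∂_2: C_2 → C_1 sends each 2-simplex [p,q,r] to [q,r] − [p,r] + [p,q]. For instance
  ∂BEG = EG − BG + BE,
  ∂ADG = DG − AG + AD.
The resulting 21×14 matrix has rank 13, and its Smith normal form has invariant factors (1,1,1,1,1,1,1,1,1,1,1,1,1).

Now H_k = ker ∂_k / im ∂_{k+1}, so:

  H_0: rank C_0 − rank ∂_1 = 7 − 6 = 1, and the invariant factors of ∂_1 are all 1, so H_0 = Z.
  H_1: rank ker ∂_1 − rank ∂_2 = (21 − 6) − 13 = 2, and the invariant factors of ∂_2 are all 1, so H_1 = Z^2.
  H_2: rank ker ∂_2 − rank ∂_3 = (14 − 13) − 0 = 1, and there is no ∂_3, so H_2 = Z.

As a check, the Euler characteristic is 7 − 21 + 14 = 0, which agrees with 1 − 2 + 1 = 0.

H_0 ≅ Z,  H_1 ≅ Z^2,  H_2 ≅ Z.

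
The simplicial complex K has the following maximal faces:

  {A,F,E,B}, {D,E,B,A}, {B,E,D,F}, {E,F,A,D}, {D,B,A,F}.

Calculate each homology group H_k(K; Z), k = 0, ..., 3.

Order the vertices as A < B < D < E < F. Listing each simplex with vertices in this order, K has dimension 3 with simplices:

  0-simplices (5): A, B, D, E, F
  1-simplices (10): AB, AD, AE, AF, BD, BE, BF, DE, DF, EF
  2-simplices (10): ABD, ABE, ABF, ADE, ADF, AEF, BDE, BDF, BEF, DEF
  3-simplices (5): ABDE, ABDF, ABEF, ADEF, BDEF

so the chain groups are C_0 ≅ Z^5, C_1 ≅ Z^10, C_2 ≅ Z^10, C_3 ≅ Z^5.

Boundary ∂_1: C_1 → C_0 is given by ∂[p,q] = [q] − [p].
This gives a 5×10 integer matrix of rank 4; reducing to Smith normal form yields diagonal entries (1,1,1,1).

∂_2: C_2 → C_1 sends each 2-simplex [p,q,r] to [q,r] − [p,r] + [p,q]. For instance
  ∂BDF = DF − BF + BD,
  ∂ADE = DE − AE + AD.
The resulting 10×10 matrix has rank 6, and its Smith normal form has invariant factors (1,1,1,1,1,1).

∂_3: C_3 → C_2 sends each 3-simplex σ to the alternating sum Σ_i (−1)^i (σ with its i-th vertex removed). For instance
  ∂ADEF = DEF − AEF + ADF − ADE,
  ∂ABDE = BDE − ADE + ABE − ABD.
The 10×5 boundary matrix has rank 4 and Smith normal form diag(1,1,1,1).

Reading off H_k = ker ∂_k / im ∂_{k+1}:

  H_0: rank C_0 − rank ∂_1 = 5 − 4 = 1, and the invariant factors of ∂_1 are all 1, so H_0 = Z.
  H_1: rank ker ∂_1 − rank ∂_2 = (10 − 4) − 6 = 0, and the invariant factors of ∂_2 are all 1, so H_1 = 0.
  H_2: rank ker ∂_2 − rank ∂_3 = (10 − 6) − 4 = 0, and the invariant factors of ∂_3 are all 1, so H_2 = 0.
  H_3: rank ker ∂_3 − rank ∂_4 = (5 − 4) − 0 = 1, and there is no ∂_4, so H_3 = Z.

H_0 = Z,  H_1 = 0,  H_2 = 0,  H_3 = Z.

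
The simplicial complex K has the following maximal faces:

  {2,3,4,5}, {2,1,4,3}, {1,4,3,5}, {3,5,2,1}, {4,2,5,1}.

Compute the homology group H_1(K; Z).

H_1 = 0.

Order the vertices as 1 < 2 < 3 < 4 < 5. Listing each simplex with vertices in this order, K has dimension 3 with simplices:

  0-simplices (5): [1], [2], [3], [4], [5]
  1-simplices (10): [1,2], [1,3], [1,4], [1,5], [2,3], [2,4], [2,5], [3,4], [3,5], [4,5]
  2-simplices (10): [1,2,3], [1,2,4], [1,2,5], [1,3,4], [1,3,5], [1,4,5], [2,3,4], [2,3,5], [2,4,5], [3,4,5]
  3-simplices (5): [1,2,3,4], [1,2,3,5], [1,2,4,5], [1,3,4,5], [2,3,4,5]

so the chain groups are C_0 ≅ Z^5, C_1 ≅ Z^10, C_2 ≅ Z^10, C_3 ≅ Z^5.

Boundary ∂_1: C_1 → C_0 maps an edge to its endpoints' difference, ∂[p,q] = q − p. For instance
  ∂[2,5] = [5] − [2].
The 5×10 boundary matrix has rank 4 and Smith normal form diag(1,1,1,1).

Boundary ∂_2: C_2 → C_1 maps a triangle to the signed sum of its edges. For instance
  ∂[1,4,5] = [4,5] − [1,5] + [1,4],
  ∂[3,4,5] = [4,5] − [3,5] + [3,4].
The resulting 10×10 matrix has rank 6, and its Smith normal form has invariant factors (1,1,1,1,1,1).

Boundary ∂_3: C_3 → C_2 sends each 3-simplex σ to the alternating sum Σ_i (−1)^i (σ with its i-th vertex removed). For instance
  ∂[1,3,4,5] = [3,4,5] − [1,4,5] + [1,3,5] − [1,3,4],
  ∂[1,2,3,5] = [2,3,5] − [1,3,5] + [1,2,5] − [1,2,3].
This gives a 10×5 integer matrix of rank 4; reducing to Smith normal form yields diagonal entries (1,1,1,1).

From H_k ≅ ker(∂_k) / im(∂_{k+1}) we obtain:

  H_1: rank ker ∂_1 − rank ∂_2 = (10 − 4) − 6 = 0, and the invariant factors of ∂_2 are all 1, so H_1 = 0.

(K is a triangulation of the 3-sphere S^3.)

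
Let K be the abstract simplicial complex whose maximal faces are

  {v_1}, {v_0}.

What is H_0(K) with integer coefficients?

H_0 = Z^2.

Order the vertices as v_0 < v_1. Listing each simplex with vertices in this order, K has dimension 0 with simplices:

  0-simplices (2): [v_0], [v_1]

Hence C_0 ≅ Z^2.

Computing H_k = (kernel of ∂_k) / (image of ∂_{k+1}):

  H_0: rank C_0 − rank ∂_1 = 2 − 0 = 2, and there is no ∂_1, so H_0 ≅ Z^2.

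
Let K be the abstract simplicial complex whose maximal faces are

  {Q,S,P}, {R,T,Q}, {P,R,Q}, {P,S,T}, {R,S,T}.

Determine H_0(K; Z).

H_0 = Z.

K has 5 vertices, 10 edges, 5 triangles.
rank ∂_0 = 0, rank ∂_1 = 4 ⇒ b_0 = 5 − 0 − 4 = 1; all invariant factors of ∂_1 are 1 so no torsion. So H_0 = Z.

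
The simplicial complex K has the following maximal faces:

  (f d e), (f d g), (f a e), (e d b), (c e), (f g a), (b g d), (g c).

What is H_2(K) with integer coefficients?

Order the vertices as a < b < c < d < e < f < g. Listing each simplex with vertices in this order, K has dimension 2 with simplices:

  0-simplices (7): a, b, c, d, e, f, g
  1-simplices (13): ae, af, ag, bd, be, bg, ce, cg, de, df, dg, ef, fg
  2-simplices (6): aef, afg, bde, bdg, def, dfg

so the chain groups are C_0 ≅ Z^7, C_1 ≅ Z^13, C_2 ≅ Z^6.

∂_1: C_1 → C_0 sends each edge [p,q] (with p < q) to q − p.
The 7×13 boundary matrix has rank 6 and Smith normal form diag(1,1,1,1,1,1).

Boundary ∂_2: C_2 → C_1 acts by ∂[p,q,r] = [q,r] − [p,r] + [p,q]. For instance
  ∂aef = ef − af + ae,
  ∂bdg = dg − bg + bd.
As a 13×6 matrix over Z this has rank 6, with invariant factors (1,1,1,1,1,1).

Computing H_k = (kernel of ∂_k) / (image of ∂_{k+1}):

  H_2: rank ker ∂_2 − rank ∂_3 = (6 − 6) − 0 = 0, and there is no ∂_3, so H_2 = 0.

H_2 = 0.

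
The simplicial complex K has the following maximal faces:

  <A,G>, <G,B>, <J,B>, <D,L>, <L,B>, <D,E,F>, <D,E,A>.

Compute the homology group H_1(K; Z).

H_1 ≅ Z.

Take the total order A < B < D < E < F < G < J < L on the vertex set. Then K (dimension 2) consists of the simplices:

  0-simplices (8): A, B, D, E, F, G, J, L
  1-simplices (10): AD, AE, AG, BG, BJ, BL, DE, DF, DL, EF
  2-simplices (2): ADE, DEF

so the chain groups are C_0 ≅ Z^8, C_1 ≅ Z^10, C_2 ≅ Z^2.

The boundary map ∂_1: C_1 → C_0 is given by ∂[p,q] = [q] − [p]. For instance
  ∂DL = L − D.
The 8×10 boundary matrix has rank 7 and Smith normal form diag(1,1,1,1,1,1,1).

Boundary ∂_2: C_2 → C_1 sends each 2-simplex [p,q,r] to [q,r] − [p,r] + [p,q]. For instance
  ∂ADE = DE − AE + AD,
  ∂DEF = EF − DF + DE.
The resulting 10×2 matrix has rank 2, and its Smith normal form has invariant factors (1,1).

Reading off H_k = ker ∂_k / im ∂_{k+1}:

  H_1: rank ker ∂_1 − rank ∂_2 = (10 − 7) − 2 = 1, and the invariant factors of ∂_2 are all 1, so H_1 ≅ Z.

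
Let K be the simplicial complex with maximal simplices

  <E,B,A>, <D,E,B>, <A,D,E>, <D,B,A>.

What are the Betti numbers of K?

K has 4 vertices, 6 edges, 4 triangles.
rank ∂_0 = 0, rank ∂_1 = 3 ⇒ b_0 = 4 − 0 − 3 = 1; all invariant factors of ∂_1 are 1 so no torsion. So H_0 = Z.
rank ∂_1 = 3, rank ∂_2 = 3 ⇒ b_1 = 6 − 3 − 3 = 0; all invariant factors of ∂_2 are 1 so no torsion. So H_1 = 0.
rank ∂_2 = 3, rank ∂_3 = 0 ⇒ b_2 = 4 − 3 − 0 = 1. So H_2 = Z.

b_0 = 1, b_1 = 0, b_2 = 1.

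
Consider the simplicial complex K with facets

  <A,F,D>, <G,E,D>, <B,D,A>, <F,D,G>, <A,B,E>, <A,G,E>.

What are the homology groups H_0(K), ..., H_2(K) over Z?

Fix the vertex order A < B < D < E < F < G and write every simplex with vertices in increasing order. Then dim K = 2 and the simplices of K are:

  0-simplices (6): A, B, D, E, F, G
  1-simplices (12): AB, AD, AE, AF, AG, BD, BE, DE, DF, DG, EG, FG
  2-simplices (6): ABD, ABE, ADF, AEG, DEG, DFG

giving chain groups C_0 ≅ Z^6, C_1 ≅ Z^12, C_2 ≅ Z^6.

∂_1: C_1 → C_0 sends each edge [p,q] (with p < q) to q − p.
As a 6×12 matrix over Z this has rank 5, with invariant factors (1,1,1,1,1).

∂_2: C_2 → C_1 acts by ∂[p,q,r] = [q,r] − [p,r] + [p,q]. For instance
  ∂AEG = EG − AG + AE,
  ∂DEG = EG − DG + DE.
The 12×6 boundary matrix has rank 6 and Smith normal form diag(1,1,1,1,1,1).

Reading off H_k = ker ∂_k / im ∂_{k+1}:

  H_0: rank C_0 − rank ∂_1 = 6 − 5 = 1, and the invariant factors of ∂_1 are all 1, so H_0 ≅ Z.
  H_1: rank ker ∂_1 − rank ∂_2 = (12 − 5) − 6 = 1, and the invariant factors of ∂_2 are all 1, so H_1 ≅ Z.
  H_2: rank ker ∂_2 − rank ∂_3 = (6 − 6) − 0 = 0, and there is no ∂_3, so H_2 ≅ 0.

(K is a triangulation of the cylinder S^1 x I.)

H_0 = Z,  H_1 = Z,  H_2 = 0.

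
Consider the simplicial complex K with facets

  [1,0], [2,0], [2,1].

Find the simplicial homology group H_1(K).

Take the total order 0 < 1 < 2 on the vertex set. Then K (dimension 1) consists of the simplices:

  0-simplices (3): [0], [1], [2]
  1-simplices (3): [0,1], [0,2], [1,2]

so the chain groups are C_0 ≅ Z^3, C_1 ≅ Z^3.

Boundary ∂_1: C_1 → C_0 sends each edge [p,q] (with p < q) to q − p.
As a 3×3 matrix over Z this has rank 2, with invariant factors (1,1).

Reading off H_k = ker ∂_k / im ∂_{k+1}:

  H_1: rank ker ∂_1 − rank ∂_2 = (3 − 2) − 0 = 1, and there is no ∂_2, so H_1 ≅ Z.

(K is a triangulation of the circle S^1.)

H_1 ≅ Z.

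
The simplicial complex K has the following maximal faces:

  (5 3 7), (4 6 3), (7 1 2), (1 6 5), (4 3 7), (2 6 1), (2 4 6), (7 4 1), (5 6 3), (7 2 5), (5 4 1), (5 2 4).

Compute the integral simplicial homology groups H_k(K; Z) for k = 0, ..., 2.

H_0 ≅ Z,  H_1 ≅ Z/2,  H_2 = 0.

K has 7 vertices, 18 edges, 12 triangles.
rank ∂_0 = 0, rank ∂_1 = 6 ⇒ b_0 = 7 − 0 − 6 = 1; all invariant factors of ∂_1 are 1 so no torsion. So H_0 = Z.
rank ∂_1 = 6, rank ∂_2 = 12 ⇒ b_1 = 18 − 6 − 12 = 0; ∂_2 has invariant factor(s) [2] giving torsion. So H_1 = Z/2.
rank ∂_2 = 12, rank ∂_3 = 0 ⇒ b_2 = 12 − 12 − 0 = 0. So H_2 = 0.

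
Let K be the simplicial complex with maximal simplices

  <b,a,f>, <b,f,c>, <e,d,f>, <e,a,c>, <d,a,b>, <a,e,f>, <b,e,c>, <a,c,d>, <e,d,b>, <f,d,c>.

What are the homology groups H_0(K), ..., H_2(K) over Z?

Order the vertices as a < b < c < d < e < f. Listing each simplex with vertices in this order, K has dimension 2 with simplices:

  0-simplices (6): a, b, c, d, e, f
  1-simplices (15): ab, ac, ad, ae, af, bc, bd, be, bf, cd, ce, cf, de, df, ef
  2-simplices (10): abd, abf, acd, ace, aef, bce, bcf, bde, cdf, def

so the chain groups are C_0 ≅ Z^6, C_1 ≅ Z^15, C_2 ≅ Z^10.

∂_1: C_1 → C_0 maps an edge to its endpoints' difference, ∂[p,q] = q − p. For instance
  ∂bd = d − b.
As a 6×15 matrix over Z this has rank 5, with invariant factors (1,1,1,1,1).

∂_2: C_2 → C_1 acts by ∂[p,q,r] = [q,r] − [p,r] + [p,q]. For instance
  ∂bce = ce − be + bc,
  ∂cdf = df − cf + cd.
The 15×10 boundary matrix has rank 10 and Smith normal form diag(1,1,1,1,1,1,1,1,1,2).

Reading off H_k = ker ∂_k / im ∂_{k+1}:

  H_0: rank C_0 − rank ∂_1 = 6 − 5 = 1, and the invariant factors of ∂_1 are all 1, so H_0 = Z.
  H_1: rank ker ∂_1 − rank ∂_2 = (15 − 5) − 10 = 0, and ∂_2 has invariant factor 2 > 1, so H_1 = Z_2.
  H_2: rank ker ∂_2 − rank ∂_3 = (10 − 10) − 0 = 0, and there is no ∂_3, so H_2 = 0.

H_0 ≅ Z,  H_1 ≅ Z_2,  H_2 = 0.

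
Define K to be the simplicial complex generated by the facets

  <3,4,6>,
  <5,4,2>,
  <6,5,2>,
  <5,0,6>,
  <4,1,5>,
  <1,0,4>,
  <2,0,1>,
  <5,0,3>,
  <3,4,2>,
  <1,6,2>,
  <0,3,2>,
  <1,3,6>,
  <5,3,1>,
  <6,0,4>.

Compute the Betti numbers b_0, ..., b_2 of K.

b_0 = 1, b_1 = 2, b_2 = 1.

Take the total order 0 < 1 < 2 < 3 < 4 < 5 < 6 on the vertex set. Then K (dimension 2) consists of the simplices:

  0-simplices (7): [0], [1], [2], [3], [4], [5], [6]
  1-simplices (21): [0,1], [0,2], [0,3], [0,4], [0,5], [0,6], [1,2], [1,3], [1,4], [1,5], [1,6], [2,3], [2,4], [2,5], [2,6], [3,4], [3,5], [3,6], [4,5], [4,6], [5,6]
  2-simplices (14): [0,1,2], [0,1,4], [0,2,3], [0,3,5], [0,4,6], [0,5,6], [1,2,6], [1,3,5], [1,3,6], [1,4,5], [2,3,4], [2,4,5], [2,5,6], [3,4,6]

so the chain groups are C_0 ≅ Z^7, C_1 ≅ Z^21, C_2 ≅ Z^14.

Boundary ∂_1: C_1 → C_0 is given by ∂[p,q] = [q] − [p].
The 7×21 boundary matrix has rank 6 and Smith normal form diag(1,1,1,1,1,1).

The boundary map ∂_2: C_2 → C_1 acts by ∂[p,q,r] = [q,r] − [p,r] + [p,q]. For instance
  ∂[2,5,6] = [5,6] − [2,6] + [2,5],
  ∂[0,2,3] = [2,3] − [0,3] + [0,2].
The resulting 21×14 matrix has rank 13, and its Smith normal form has invariant factors (1,1,1,1,1,1,1,1,1,1,1,1,1).

Computing H_k = (kernel of ∂_k) / (image of ∂_{k+1}):

  H_0: rank C_0 − rank ∂_1 = 7 − 6 = 1, and the invariant factors of ∂_1 are all 1, so H_0 ≅ Z.
  H_1: rank ker ∂_1 − rank ∂_2 = (21 − 6) − 13 = 2, and the invariant factors of ∂_2 are all 1, so H_1 ≅ Z^2.
  H_2: rank ker ∂_2 − rank ∂_3 = (14 − 13) − 0 = 1, and there is no ∂_3, so H_2 ≅ Z.

As a check, the Euler characteristic is 7 − 21 + 14 = 0, which agrees with 1 − 2 + 1 = 0.

Hence the Betti numbers are b_0 = 1, b_1 = 2, b_2 = 1.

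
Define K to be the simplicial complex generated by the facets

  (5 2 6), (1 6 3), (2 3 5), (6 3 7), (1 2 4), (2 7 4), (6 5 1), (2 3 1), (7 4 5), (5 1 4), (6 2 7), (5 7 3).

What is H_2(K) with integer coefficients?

K has 7 vertices, 18 edges, 12 triangles.
rank ∂_2 = 12, rank ∂_3 = 0 ⇒ b_2 = 12 − 12 − 0 = 0. So H_2 = 0.

H_2 = 0.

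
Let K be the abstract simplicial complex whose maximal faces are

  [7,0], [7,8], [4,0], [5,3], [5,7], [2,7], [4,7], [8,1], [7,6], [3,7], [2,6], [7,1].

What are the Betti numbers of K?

We work with the vertex ordering 0 < 1 < 2 < 3 < 4 < 5 < 6 < 7 < 8. The simplices of K, each written with vertices in increasing order, are:

  0-simplices (9): [0], [1], [2], [3], [4], [5], [6], [7], [8]
  1-simplices (12): [0,4], [0,7], [1,7], [1,8], [2,6], [2,7], [3,5], [3,7], [4,7], [5,7], [6,7], [7,8]

Hence C_0 ≅ Z^9, C_1 ≅ Z^12.

The boundary map ∂_1: C_1 → C_0 sends each edge [p,q] (with p < q) to q − p. For instance
  ∂[0,4] = [4] − [0].
As a 9×12 matrix over Z this has rank 8, with invariant factors (1,1,1,1,1,1,1,1).

From H_k ≅ ker(∂_k) / im(∂_{k+1}) we obtain:

  H_0: rank C_0 − rank ∂_1 = 9 − 8 = 1, and the invariant factors of ∂_1 are all 1, so H_0 = Z.
  H_1: rank ker ∂_1 − rank ∂_2 = (12 − 8) − 0 = 4, and there is no ∂_2, so H_1 = Z^4.

Hence the Betti numbers are b_0 = 1, b_1 = 4.

b_0 = 1, b_1 = 4.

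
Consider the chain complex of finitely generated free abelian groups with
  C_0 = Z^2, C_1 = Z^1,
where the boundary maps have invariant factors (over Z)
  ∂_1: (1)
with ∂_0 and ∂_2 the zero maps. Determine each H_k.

H_0 ≅ Z,  H_1 = 0.

H_0: b_0 = 2 − 0 − 1 = 1; torsion from ∂_1 factors > 1: none. So H_0 ≅ Z.
H_1: b_1 = 1 − 1 − 0 = 0; torsion from ∂_2 factors > 1: none. So H_1 ≅ 0.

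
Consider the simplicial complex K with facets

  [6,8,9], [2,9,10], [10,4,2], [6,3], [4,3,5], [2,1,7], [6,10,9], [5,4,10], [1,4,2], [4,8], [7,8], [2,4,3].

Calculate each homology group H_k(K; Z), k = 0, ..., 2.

H_0 = Z,  H_1 = Z^3,  H_2 = 0.

Take the total order 1 < 2 < 3 < 4 < 5 < 6 < 7 < 8 < 9 < 10 on the vertex set. Then K (dimension 2) consists of the simplices:

  0-simplices (10): [1], [2], [3], [4], [5], [6], [7], [8], [9], [10]
  1-simplices (21): [1,2], [1,4], [1,7], [2,3], [2,4], [2,7], [2,9], [2,10], [3,4], [3,5], [3,6], [4,5], [4,8], [4,10], [5,10], [6,8], [6,9], [6,10], [7,8], [8,9], [9,10]
  2-simplices (9): [1,2,4], [1,2,7], [2,3,4], [2,4,10], [2,9,10], [3,4,5], [4,5,10], [6,8,9], [6,9,10]

Hence C_0 ≅ Z^10, C_1 ≅ Z^21, C_2 ≅ Z^9.

The boundary map ∂_1: C_1 → C_0 sends each edge [p,q] (with p < q) to q − p.
The 10×21 boundary matrix has rank 9 and Smith normal form diag(1,1,1,1,1,1,1,1,1).

∂_2: C_2 → C_1 acts by ∂[p,q,r] = [q,r] − [p,r] + [p,q]. For instance
  ∂[1,2,4] = [2,4] − [1,4] + [1,2],
  ∂[6,9,10] = [9,10] − [6,10] + [6,9].
This gives a 21×9 integer matrix of rank 9; reducing to Smith normal form yields diagonal entries (1,1,1,1,1,1,1,1,1).

Computing H_k = (kernel of ∂_k) / (image of ∂_{k+1}):

  H_0: rank C_0 − rank ∂_1 = 10 − 9 = 1, and the invariant factors of ∂_1 are all 1, so H_0 = Z.
  H_1: rank ker ∂_1 − rank ∂_2 = (21 − 9) − 9 = 3, and the invariant factors of ∂_2 are all 1, so H_1 = Z^3.
  H_2: rank ker ∂_2 − rank ∂_3 = (9 − 9) − 0 = 0, and there is no ∂_3, so H_2 = 0.

As a check, the Euler characteristic is 10 − 21 + 9 = -2, which agrees with 1 − 3 + 0 = -2.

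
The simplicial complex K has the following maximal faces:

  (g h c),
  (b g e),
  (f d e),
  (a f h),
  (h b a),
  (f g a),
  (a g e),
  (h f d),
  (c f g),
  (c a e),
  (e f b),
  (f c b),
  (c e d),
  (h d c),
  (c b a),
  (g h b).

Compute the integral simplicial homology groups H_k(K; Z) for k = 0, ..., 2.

H_0 = Z,  H_1 = Z^2,  H_2 = Z.

We work with the vertex ordering a < b < c < d < e < f < g < h. The simplices of K, each written with vertices in increasing order, are:

  0-simplices (8): a, b, c, d, e, f, g, h
  1-simplices (24): ab, ac, ae, af, ag, ah, bc, be, bf, bg, bh, cd, ce, cf, cg, ch, de, df, dh, ef, eg, fg, fh, gh
  2-simplices (16): abc, abh, ace, aeg, afg, afh, bcf, bef, beg, bgh, cde, cdh, cfg, cgh, def, dfh

giving chain groups C_0 ≅ Z^8, C_1 ≅ Z^24, C_2 ≅ Z^16.

The boundary map ∂_1: C_1 → C_0 sends each edge [p,q] (with p < q) to q − p. For instance
  ∂ef = f − e.
This gives a 8×24 integer matrix of rank 7; reducing to Smith normal form yields diagonal entries (1,1,1,1,1,1,1).

∂_2: C_2 → C_1 sends each 2-simplex [p,q,r] to [q,r] − [p,r] + [p,q]. For instance
  ∂afg = fg − ag + af,
  ∂bcf = cf − bf + bc.
As a 24×16 matrix over Z this has rank 15, with invariant factors (1,1,1,1,1,1,1,1,1,1,1,1,1,1,1).

Now H_k = ker ∂_k / im ∂_{k+1}, so:

  H_0: rank C_0 − rank ∂_1 = 8 − 7 = 1, and the invariant factors of ∂_1 are all 1, so H_0 ≅ Z.
  H_1: rank ker ∂_1 − rank ∂_2 = (24 − 7) − 15 = 2, and the invariant factors of ∂_2 are all 1, so H_1 ≅ Z^2.
  H_2: rank ker ∂_2 − rank ∂_3 = (16 − 15) − 0 = 1, and there is no ∂_3, so H_2 ≅ Z.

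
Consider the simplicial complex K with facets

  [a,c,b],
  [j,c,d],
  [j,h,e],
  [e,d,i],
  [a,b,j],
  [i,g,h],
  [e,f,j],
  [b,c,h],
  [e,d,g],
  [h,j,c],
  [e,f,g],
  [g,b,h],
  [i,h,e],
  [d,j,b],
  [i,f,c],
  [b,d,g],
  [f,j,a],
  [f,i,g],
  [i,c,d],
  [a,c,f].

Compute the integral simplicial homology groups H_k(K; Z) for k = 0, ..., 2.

Take the total order a < b < c < d < e < f < g < h < i < j on the vertex set. Then K (dimension 2) consists of the simplices:

  0-simplices (10): a, b, c, d, e, f, g, h, i, j
  1-simplices (30): ab, ac, af, aj, bc, bd, bg, bh, bj, cd, cf, ch, ci, cj, de, dg, di, dj, ef, eg, eh, ei, ej, fg, fi, fj, gh, gi, hi, hj
  2-simplices (20): abc, abj, acf, afj, bch, bdg, bdj, bgh, cdi, cdj, cfi, chj, deg, dei, efg, efj, ehi, ehj, fgi, ghi

giving chain groups C_0 ≅ Z^10, C_1 ≅ Z^30, C_2 ≅ Z^20.

The boundary map ∂_1: C_1 → C_0 maps an edge to its endpoints' difference, ∂[p,q] = q − p.
The 10×30 boundary matrix has rank 9 and Smith normal form diag(1,1,1,1,1,1,1,1,1).

Boundary ∂_2: C_2 → C_1 acts by ∂[p,q,r] = [q,r] − [p,r] + [p,q]. For instance
  ∂afj = fj − aj + af,
  ∂deg = eg − dg + de.
The resulting 30×20 matrix has rank 20, and its Smith normal form has invariant factors (1,1,1,1,1,1,1,1,1,1,1,1,1,1,1,1,1,1,1,2).

Reading off H_k = ker ∂_k / im ∂_{k+1}:

  H_0: rank C_0 − rank ∂_1 = 10 − 9 = 1, and the invariant factors of ∂_1 are all 1, so H_0 = Z.
  H_1: rank ker ∂_1 − rank ∂_2 = (30 − 9) − 20 = 1, and ∂_2 has invariant factor 2 > 1, so H_1 = Z ⊕ Z/2.
  H_2: rank ker ∂_2 − rank ∂_3 = (20 − 20) − 0 = 0, and there is no ∂_3, so H_2 = 0.

As a check, the Euler characteristic is 10 − 30 + 20 = 0, which agrees with 1 − 1 + 0 = 0.
(K is a triangulation of the Klein bottle.)

H_0 ≅ Z,  H_1 ≅ Z ⊕ Z/2,  H_2 = 0.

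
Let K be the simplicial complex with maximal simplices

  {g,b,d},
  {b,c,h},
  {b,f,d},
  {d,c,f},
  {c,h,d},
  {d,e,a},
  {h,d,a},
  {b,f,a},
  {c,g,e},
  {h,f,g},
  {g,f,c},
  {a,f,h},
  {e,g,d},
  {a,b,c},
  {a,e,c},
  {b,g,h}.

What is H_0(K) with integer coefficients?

H_0 = Z.

K has 8 vertices, 24 edges, 16 triangles.
rank ∂_0 = 0, rank ∂_1 = 7 ⇒ b_0 = 8 − 0 − 7 = 1; all invariant factors of ∂_1 are 1 so no torsion. So H_0 ≅ Z.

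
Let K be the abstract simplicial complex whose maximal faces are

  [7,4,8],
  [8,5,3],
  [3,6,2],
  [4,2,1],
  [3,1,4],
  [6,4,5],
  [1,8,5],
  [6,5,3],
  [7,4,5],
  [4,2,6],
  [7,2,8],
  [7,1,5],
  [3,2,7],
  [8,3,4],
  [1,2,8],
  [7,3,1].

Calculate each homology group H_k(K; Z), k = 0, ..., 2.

We work with the vertex ordering 1 < 2 < 3 < 4 < 5 < 6 < 7 < 8. The simplices of K, each written with vertices in increasing order, are:

  0-simplices (8): [1], [2], [3], [4], [5], [6], [7], [8]
  1-simplices (24): (24 of them)
  2-simplices (16): [1,2,4], [1,2,8], [1,3,4], [1,3,7], [1,5,7], [1,5,8], [2,3,6], [2,3,7], [2,4,6], [2,7,8], [3,4,8], [3,5,6], [3,5,8], [4,5,6], [4,5,7], [4,7,8]

giving chain groups C_0 ≅ Z^8, C_1 ≅ Z^24, C_2 ≅ Z^16.

The boundary map ∂_1: C_1 → C_0 maps an edge to its endpoints' difference, ∂[p,q] = q − p. For instance
  ∂[1,3] = [3] − [1].
This gives a 8×24 integer matrix of rank 7; reducing to Smith normal form yields diagonal entries (1,1,1,1,1,1,1).

∂_2: C_2 → C_1 sends each 2-simplex [p,q,r] to [q,r] − [p,r] + [p,q]. For instance
  ∂[1,5,8] = [5,8] − [1,8] + [1,5],
  ∂[1,5,7] = [5,7] − [1,7] + [1,5].
As a 24×16 matrix over Z this has rank 15, with invariant factors (1,1,1,1,1,1,1,1,1,1,1,1,1,1,1).

Reading off H_k = ker ∂_k / im ∂_{k+1}:

  H_0: rank C_0 − rank ∂_1 = 8 − 7 = 1, and the invariant factors of ∂_1 are all 1, so H_0 ≅ Z.
  H_1: rank ker ∂_1 − rank ∂_2 = (24 − 7) − 15 = 2, and the invariant factors of ∂_2 are all 1, so H_1 ≅ Z^2.
  H_2: rank ker ∂_2 − rank ∂_3 = (16 − 15) − 0 = 1, and there is no ∂_3, so H_2 ≅ Z.

(K is a triangulation of the torus T^2.)

H_0 ≅ Z,  H_1 ≅ Z^2,  H_2 ≅ Z.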